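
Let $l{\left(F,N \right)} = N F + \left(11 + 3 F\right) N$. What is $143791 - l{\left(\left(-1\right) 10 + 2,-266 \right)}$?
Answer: $138205$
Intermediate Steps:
$l{\left(F,N \right)} = F N + N \left(11 + 3 F\right)$
$143791 - l{\left(\left(-1\right) 10 + 2,-266 \right)} = 143791 - - 266 \left(11 + 4 \left(\left(-1\right) 10 + 2\right)\right) = 143791 - - 266 \left(11 + 4 \left(-10 + 2\right)\right) = 143791 - - 266 \left(11 + 4 \left(-8\right)\right) = 143791 - - 266 \left(11 - 32\right) = 143791 - \left(-266\right) \left(-21\right) = 143791 - 5586 = 138205$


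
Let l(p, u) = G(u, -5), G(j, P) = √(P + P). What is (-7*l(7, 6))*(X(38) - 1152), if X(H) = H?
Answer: 7798*I*√10 ≈ 24659.0*I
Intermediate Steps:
G(j, P) = √2*√P (G(j, P) = √(2*P) = √2*√P)
l(p, u) = I*√10 (l(p, u) = √2*√(-5) = √2*(I*√5) = I*√10)
(-7*l(7, 6))*(X(38) - 1152) = (-7*I*√10)*(38 - 1152) = -7*I*√10*(-1114) = 7798*I*√10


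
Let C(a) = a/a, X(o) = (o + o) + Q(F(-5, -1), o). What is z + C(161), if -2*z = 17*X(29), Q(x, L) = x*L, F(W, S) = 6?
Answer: -1971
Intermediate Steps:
Q(x, L) = L*x
X(o) = 8*o (X(o) = (o + o) + o*6 = 2*o + 6*o = 8*o)
z = -1972 (z = -17*8*29/2 = -17*232/2 = -½*3944 = -1972)
C(a) = 1
z + C(161) = -1972 + 1 = -1971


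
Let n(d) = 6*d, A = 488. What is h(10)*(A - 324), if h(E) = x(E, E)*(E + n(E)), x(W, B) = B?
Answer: 114800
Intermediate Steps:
h(E) = 7*E**2 (h(E) = E*(E + 6*E) = E*(7*E) = 7*E**2)
h(10)*(A - 324) = (7*10**2)*(488 - 324) = (7*100)*164 = 700*164 = 114800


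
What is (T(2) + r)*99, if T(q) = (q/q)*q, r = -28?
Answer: -2574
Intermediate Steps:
T(q) = q (T(q) = 1*q = q)
(T(2) + r)*99 = (2 - 28)*99 = -26*99 = -2574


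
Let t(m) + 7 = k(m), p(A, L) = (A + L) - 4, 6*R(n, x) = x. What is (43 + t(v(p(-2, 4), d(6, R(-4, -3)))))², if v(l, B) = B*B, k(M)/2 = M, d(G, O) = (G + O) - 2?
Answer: 14641/4 ≈ 3660.3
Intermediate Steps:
R(n, x) = x/6
d(G, O) = -2 + G + O
p(A, L) = -4 + A + L
k(M) = 2*M
v(l, B) = B²
t(m) = -7 + 2*m
(43 + t(v(p(-2, 4), d(6, R(-4, -3)))))² = (43 + (-7 + 2*(-2 + 6 + (⅙)*(-3))²))² = (43 + (-7 + 2*(-2 + 6 - ½)²))² = (43 + (-7 + 2*(7/2)²))² = (43 + (-7 + 2*(49/4)))² = (43 + (-7 + 49/2))² = (43 + 35/2)² = (121/2)² = 14641/4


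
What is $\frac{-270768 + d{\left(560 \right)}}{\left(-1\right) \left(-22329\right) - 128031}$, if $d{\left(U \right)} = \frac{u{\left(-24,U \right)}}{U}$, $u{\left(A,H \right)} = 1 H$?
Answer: $\frac{270767}{105702} \approx 2.5616$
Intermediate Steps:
$u{\left(A,H \right)} = H$
$d{\left(U \right)} = 1$ ($d{\left(U \right)} = \frac{U}{U} = 1$)
$\frac{-270768 + d{\left(560 \right)}}{\left(-1\right) \left(-22329\right) - 128031} = \frac{-270768 + 1}{\left(-1\right) \left(-22329\right) - 128031} = - \frac{270767}{22329 - 128031} = - \frac{270767}{-105702} = \left(-270767\right) \left(- \frac{1}{105702}\right) = \frac{270767}{105702}$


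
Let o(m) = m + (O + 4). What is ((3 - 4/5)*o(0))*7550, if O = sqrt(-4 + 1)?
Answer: 66440 + 16610*I*sqrt(3) ≈ 66440.0 + 28769.0*I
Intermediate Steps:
O = I*sqrt(3) (O = sqrt(-3) = I*sqrt(3) ≈ 1.732*I)
o(m) = 4 + m + I*sqrt(3) (o(m) = m + (I*sqrt(3) + 4) = m + (4 + I*sqrt(3)) = 4 + m + I*sqrt(3))
((3 - 4/5)*o(0))*7550 = ((3 - 4/5)*(4 + 0 + I*sqrt(3)))*7550 = ((3 - 4*1/5)*(4 + I*sqrt(3)))*7550 = ((3 - 4/5)*(4 + I*sqrt(3)))*7550 = (11*(4 + I*sqrt(3))/5)*7550 = (44/5 + 11*I*sqrt(3)/5)*7550 = 66440 + 16610*I*sqrt(3)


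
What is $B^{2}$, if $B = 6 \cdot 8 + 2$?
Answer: $2500$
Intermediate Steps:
$B = 50$ ($B = 48 + 2 = 50$)
$B^{2} = 50^{2} = 2500$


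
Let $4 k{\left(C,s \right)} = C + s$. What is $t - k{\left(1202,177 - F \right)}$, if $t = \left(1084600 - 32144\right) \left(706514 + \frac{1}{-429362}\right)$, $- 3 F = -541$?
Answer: $\frac{478894208085349609}{644043} \approx 7.4357 \cdot 10^{11}$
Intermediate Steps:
$F = \frac{541}{3}$ ($F = \left(- \frac{1}{3}\right) \left(-541\right) = \frac{541}{3} \approx 180.33$)
$k{\left(C,s \right)} = \frac{C}{4} + \frac{s}{4}$ ($k{\left(C,s \right)} = \frac{C + s}{4} = \frac{C}{4} + \frac{s}{4}$)
$t = \frac{159631402759449276}{214681}$ ($t = 1052456 \left(706514 - \frac{1}{429362}\right) = 1052456 \cdot \frac{303350264067}{429362} = \frac{159631402759449276}{214681} \approx 7.4357 \cdot 10^{11}$)
$t - k{\left(1202,177 - F \right)} = \frac{159631402759449276}{214681} - \left(\frac{1}{4} \cdot 1202 + \frac{177 - \frac{541}{3}}{4}\right) = \frac{159631402759449276}{214681} - \left(\frac{601}{2} + \frac{177 - \frac{541}{3}}{4}\right) = \frac{159631402759449276}{214681} - \left(\frac{601}{2} + \frac{1}{4} \left(- \frac{10}{3}\right)\right) = \frac{159631402759449276}{214681} - \left(\frac{601}{2} - \frac{5}{6}\right) = \frac{159631402759449276}{214681} - \frac{899}{3} = \frac{478894208085349609}{644043}$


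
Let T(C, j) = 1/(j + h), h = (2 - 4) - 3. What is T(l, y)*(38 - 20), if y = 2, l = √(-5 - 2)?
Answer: -6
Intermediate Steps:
l = I*√7 (l = √(-7) = I*√7 ≈ 2.6458*I)
h = -5 (h = -2 - 3 = -5)
T(C, j) = 1/(-5 + j) (T(C, j) = 1/(j - 5) = 1/(-5 + j))
T(l, y)*(38 - 20) = (38 - 20)/(-5 + 2) = 18/(-3) = -⅓*18 = -6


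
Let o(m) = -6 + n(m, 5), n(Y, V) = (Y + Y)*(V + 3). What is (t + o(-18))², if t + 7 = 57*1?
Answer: 59536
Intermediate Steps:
t = 50 (t = -7 + 57*1 = -7 + 57 = 50)
n(Y, V) = 2*Y*(3 + V) (n(Y, V) = (2*Y)*(3 + V) = 2*Y*(3 + V))
o(m) = -6 + 16*m (o(m) = -6 + 2*m*(3 + 5) = -6 + 2*m*8 = -6 + 16*m)
(t + o(-18))² = (50 + (-6 + 16*(-18)))² = (50 + (-6 - 288))² = (50 - 294)² = (-244)² = 59536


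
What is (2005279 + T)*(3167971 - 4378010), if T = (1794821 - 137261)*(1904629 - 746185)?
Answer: -2323507742227224841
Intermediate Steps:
T = 1920190436640 (T = 1657560*1158444 = 1920190436640)
(2005279 + T)*(3167971 - 4378010) = (2005279 + 1920190436640)*(3167971 - 4378010) = 1920192441919*(-1210039) = -2323507742227224841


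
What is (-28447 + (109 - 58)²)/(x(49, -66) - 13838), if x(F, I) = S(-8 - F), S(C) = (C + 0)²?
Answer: 25846/10589 ≈ 2.4408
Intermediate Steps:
S(C) = C²
x(F, I) = (-8 - F)²
(-28447 + (109 - 58)²)/(x(49, -66) - 13838) = (-28447 + (109 - 58)²)/((8 + 49)² - 13838) = (-28447 + 51²)/(57² - 13838) = (-28447 + 2601)/(3249 - 13838) = -25846/(-10589) = -25846*(-1/10589) = 25846/10589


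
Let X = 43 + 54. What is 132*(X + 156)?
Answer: 33396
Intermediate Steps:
X = 97
132*(X + 156) = 132*(97 + 156) = 132*253 = 33396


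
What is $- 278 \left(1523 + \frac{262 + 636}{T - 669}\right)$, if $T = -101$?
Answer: $- \frac{162881868}{385} \approx -4.2307 \cdot 10^{5}$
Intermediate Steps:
$- 278 \left(1523 + \frac{262 + 636}{T - 669}\right) = - 278 \left(1523 + \frac{262 + 636}{-101 - 669}\right) = - 278 \left(1523 + \frac{898}{-770}\right) = - 278 \left(1523 + 898 \left(- \frac{1}{770}\right)\right) = - 278 \left(1523 - \frac{449}{385}\right) = \left(-278\right) \frac{585906}{385} = - \frac{162881868}{385}$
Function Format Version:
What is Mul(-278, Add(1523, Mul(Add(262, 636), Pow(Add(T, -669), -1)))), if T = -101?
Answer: Rational(-162881868, 385) ≈ -4.2307e+5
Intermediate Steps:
Mul(-278, Add(1523, Mul(Add(262, 636), Pow(Add(T, -669), -1)))) = Mul(-278, Add(1523, Mul(Add(262, 636), Pow(Add(-101, -669), -1)))) = Mul(-278, Add(1523, Mul(898, Pow(-770, -1)))) = Mul(-278, Add(1523, Mul(898, Rational(-1, 770)))) = Mul(-278, Add(1523, Rational(-449, 385))) = Mul(-278, Rational(585906, 385)) = Rational(-162881868, 385)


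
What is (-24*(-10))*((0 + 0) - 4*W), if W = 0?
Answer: 0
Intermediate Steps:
(-24*(-10))*((0 + 0) - 4*W) = (-24*(-10))*((0 + 0) - 4*0) = 240*(0 + 0) = 240*0 = 0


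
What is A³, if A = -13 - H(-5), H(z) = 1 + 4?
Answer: -5832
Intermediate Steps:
H(z) = 5
A = -18 (A = -13 - 1*5 = -13 - 5 = -18)
A³ = (-18)³ = -5832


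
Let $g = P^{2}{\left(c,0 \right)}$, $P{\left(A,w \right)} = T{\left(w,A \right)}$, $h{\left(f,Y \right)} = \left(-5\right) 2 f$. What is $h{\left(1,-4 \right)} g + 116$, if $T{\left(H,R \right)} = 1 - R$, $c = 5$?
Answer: $-44$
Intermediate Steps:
$h{\left(f,Y \right)} = - 10 f$
$P{\left(A,w \right)} = 1 - A$
$g = 16$ ($g = \left(1 - 5\right)^{2} = \left(-4\right)^{2} = 16$)
$h{\left(1,-4 \right)} g + 116 = \left(-10\right) 1 \cdot 16 + 116 = \left(-10\right) 16 + 116 = -160 + 116 = -44$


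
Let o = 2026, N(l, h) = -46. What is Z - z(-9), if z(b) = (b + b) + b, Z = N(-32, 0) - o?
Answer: -2045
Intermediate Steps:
Z = -2072 (Z = -46 - 1*2026 = -46 - 2026 = -2072)
z(b) = 3*b (z(b) = 2*b + b = 3*b)
Z - z(-9) = -2072 - 3*(-9) = -2072 - 1*(-27) = -2072 + 27 = -2045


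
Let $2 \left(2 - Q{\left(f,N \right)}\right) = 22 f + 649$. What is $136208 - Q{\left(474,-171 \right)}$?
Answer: $\frac{283489}{2} \approx 1.4174 \cdot 10^{5}$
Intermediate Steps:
$Q{\left(f,N \right)} = - \frac{645}{2} - 11 f$ ($Q{\left(f,N \right)} = 2 - \frac{22 f + 649}{2} = 2 - \frac{649 + 22 f}{2} = 2 - \left(\frac{649}{2} + 11 f\right) = - \frac{645}{2} - 11 f$)
$136208 - Q{\left(474,-171 \right)} = 136208 - \left(- \frac{645}{2} - 5214\right) = 136208 - - \frac{11073}{2} = 136208 + \frac{11073}{2} = \frac{283489}{2}$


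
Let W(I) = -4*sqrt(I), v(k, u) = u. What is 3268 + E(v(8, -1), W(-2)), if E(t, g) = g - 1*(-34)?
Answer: 3302 - 4*I*sqrt(2) ≈ 3302.0 - 5.6569*I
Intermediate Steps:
E(t, g) = 34 + g (E(t, g) = g + 34 = 34 + g)
3268 + E(v(8, -1), W(-2)) = 3268 + (34 - 4*I*sqrt(2)) = 3302 - 4*I*sqrt(2)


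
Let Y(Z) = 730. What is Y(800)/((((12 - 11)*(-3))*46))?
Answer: -365/69 ≈ -5.2899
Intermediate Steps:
Y(800)/((((12 - 11)*(-3))*46)) = 730/((((12 - 11)*(-3))*46)) = 730/(((1*(-3))*46)) = 730/((-3*46)) = 730/(-138) = 730*(-1/138) = -365/69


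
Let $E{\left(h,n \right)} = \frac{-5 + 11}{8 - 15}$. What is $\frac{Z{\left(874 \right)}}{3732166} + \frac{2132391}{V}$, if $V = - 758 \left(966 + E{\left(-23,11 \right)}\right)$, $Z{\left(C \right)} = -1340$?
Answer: $- \frac{9285987087777}{3185433538328} \approx -2.9151$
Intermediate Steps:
$E{\left(h,n \right)} = - \frac{6}{7}$ ($E{\left(h,n \right)} = \frac{6}{-7} = 6 \left(- \frac{1}{7}\right) = - \frac{6}{7}$)
$V = - \frac{5121048}{7}$ ($V = - 758 \left(966 - \frac{6}{7}\right) = \left(-758\right) \frac{6756}{7} = - \frac{5121048}{7} \approx -7.3158 \cdot 10^{5}$)
$\frac{Z{\left(874 \right)}}{3732166} + \frac{2132391}{V} = - \frac{1340}{3732166} + \frac{2132391}{- \frac{5121048}{7}} = \left(-1340\right) \frac{1}{3732166} + 2132391 \left(- \frac{7}{5121048}\right) = - \frac{670}{1866083} - \frac{4975579}{1707016} = - \frac{9285987087777}{3185433538328}$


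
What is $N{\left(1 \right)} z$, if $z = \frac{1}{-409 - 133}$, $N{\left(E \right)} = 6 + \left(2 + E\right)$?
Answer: $- \frac{9}{542} \approx -0.016605$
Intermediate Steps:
$N{\left(E \right)} = 8 + E$
$z = - \frac{1}{542}$ ($z = \frac{1}{-542} = - \frac{1}{542} \approx -0.001845$)
$N{\left(1 \right)} z = \left(8 + 1\right) \left(- \frac{1}{542}\right) = 9 \left(- \frac{1}{542}\right) = - \frac{9}{542}$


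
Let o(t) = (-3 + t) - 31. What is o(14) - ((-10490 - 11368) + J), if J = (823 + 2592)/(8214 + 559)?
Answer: 191581359/8773 ≈ 21838.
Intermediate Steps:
J = 3415/8773 ≈ 0.38926
o(t) = -34 + t
o(14) - ((-10490 - 11368) + J) = (-34 + 14) - ((-10490 - 11368) + 3415/8773) = -20 - (-21858 + 3415/8773) = -20 - 1*(-191756819/8773) = -20 + 191756819/8773 = 191581359/8773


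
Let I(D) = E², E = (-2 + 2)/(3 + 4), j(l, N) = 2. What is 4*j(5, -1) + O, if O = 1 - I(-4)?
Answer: 9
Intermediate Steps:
E = 0 (E = 0/7 = 0*(⅐) = 0)
I(D) = 0 (I(D) = 0² = 0)
O = 1 (O = 1 - 1*0 = 1 + 0 = 1)
4*j(5, -1) + O = 4*2 + 1 = 8 + 1 = 9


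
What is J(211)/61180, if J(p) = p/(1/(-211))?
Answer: -44521/61180 ≈ -0.72771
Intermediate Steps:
J(p) = -211*p (J(p) = p/(-1/211) = p*(-211) = -211*p)
J(211)/61180 = -211*211/61180 = -44521*1/61180 = -44521/61180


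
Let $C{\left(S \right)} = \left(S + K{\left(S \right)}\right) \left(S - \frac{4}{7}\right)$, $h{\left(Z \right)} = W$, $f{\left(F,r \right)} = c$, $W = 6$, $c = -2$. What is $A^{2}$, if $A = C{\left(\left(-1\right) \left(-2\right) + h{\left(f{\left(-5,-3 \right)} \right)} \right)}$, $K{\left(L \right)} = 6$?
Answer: $10816$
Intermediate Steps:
$f{\left(F,r \right)} = -2$
$h{\left(Z \right)} = 6$
$C{\left(S \right)} = \left(6 + S\right) \left(- \frac{4}{7} + S\right)$ ($C{\left(S \right)} = \left(S + 6\right) \left(S - \frac{4}{7}\right) = \left(6 + S\right) \left(S - \frac{4}{7}\right) = \left(6 + S\right) \left(- \frac{4}{7} + S\right)$)
$A = 104$ ($A = - \frac{24}{7} + \left(\left(-1\right) \left(-2\right) + 6\right)^{2} + \frac{38 \left(\left(-1\right) \left(-2\right) + 6\right)}{7} = - \frac{24}{7} + \left(2 + 6\right)^{2} + \frac{38 \left(2 + 6\right)}{7} = - \frac{24}{7} + 8^{2} + \frac{38}{7} \cdot 8 = - \frac{24}{7} + 64 + \frac{304}{7} = 104$)
$A^{2} = 104^{2} = 10816$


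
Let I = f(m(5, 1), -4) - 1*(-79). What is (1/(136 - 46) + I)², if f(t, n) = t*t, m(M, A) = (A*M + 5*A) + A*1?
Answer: 324036001/8100 ≈ 40004.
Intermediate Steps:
m(M, A) = 6*A + A*M (m(M, A) = (5*A + A*M) + A = 6*A + A*M)
f(t, n) = t²
I = 200 (I = (1*(6 + 5))² - 1*(-79) = (1*11)² + 79 = 11² + 79 = 121 + 79 = 200)
(1/(136 - 46) + I)² = (1/(136 - 46) + 200)² = (1/90 + 200)² = (18001/90)² = 324036001/8100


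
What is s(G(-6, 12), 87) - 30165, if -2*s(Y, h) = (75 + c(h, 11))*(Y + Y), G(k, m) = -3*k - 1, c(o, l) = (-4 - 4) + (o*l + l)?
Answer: -47760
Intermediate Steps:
c(o, l) = -8 + l + l*o (c(o, l) = -8 + (l*o + l) = -8 + (l + l*o) = -8 + l + l*o)
G(k, m) = -1 - 3*k
s(Y, h) = -Y*(78 + 11*h) (s(Y, h) = -(75 + (-8 + 11 + 11*h))*(Y + Y)/2 = -(75 + (3 + 11*h))*2*Y/2 = -(78 + 11*h)*2*Y/2 = -Y*(78 + 11*h))
s(G(-6, 12), 87) - 30165 = -(-1 - 3*(-6))*(78 + 11*87) - 30165 = -(-1 + 18)*(78 + 957) - 30165 = -1*17*1035 - 30165 = -17595 - 30165 = -47760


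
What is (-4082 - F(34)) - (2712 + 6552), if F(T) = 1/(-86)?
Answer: -1147755/86 ≈ -13346.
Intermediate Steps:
F(T) = -1/86
(-4082 - F(34)) - (2712 + 6552) = (-4082 - 1*(-1/86)) - (2712 + 6552) = (-4082 + 1/86) - 1*9264 = -351051/86 - 9264 = -1147755/86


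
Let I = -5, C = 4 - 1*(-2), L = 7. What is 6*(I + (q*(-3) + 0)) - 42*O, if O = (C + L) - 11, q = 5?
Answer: -204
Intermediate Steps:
C = 6 (C = 4 + 2 = 6)
O = 2 (O = (6 + 7) - 11 = 13 - 11 = 2)
6*(I + (q*(-3) + 0)) - 42*O = 6*(-5 + (5*(-3) + 0)) - 42*2 = 6*(-5 + (-15 + 0)) - 84 = 6*(-5 - 15) - 84 = 6*(-20) - 84 = -120 - 84 = -204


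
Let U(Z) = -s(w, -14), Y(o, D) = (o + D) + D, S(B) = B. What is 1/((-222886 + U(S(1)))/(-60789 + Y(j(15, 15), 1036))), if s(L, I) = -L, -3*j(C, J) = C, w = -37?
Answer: 58722/222923 ≈ 0.26342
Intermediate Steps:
j(C, J) = -C/3
Y(o, D) = o + 2*D (Y(o, D) = (D + o) + D = o + 2*D)
U(Z) = -37 (U(Z) = -(-1)*(-37) = -1*37 = -37)
1/((-222886 + U(S(1)))/(-60789 + Y(j(15, 15), 1036))) = 1/((-222886 - 37)/(-60789 + (-⅓*15 + 2*1036))) = 1/(-222923/(-60789 + (-5 + 2072))) = 1/(-222923/(-60789 + 2067)) = 1/(-222923/(-58722)) = 1/(-222923*(-1/58722)) = 1/(222923/58722) = 58722/222923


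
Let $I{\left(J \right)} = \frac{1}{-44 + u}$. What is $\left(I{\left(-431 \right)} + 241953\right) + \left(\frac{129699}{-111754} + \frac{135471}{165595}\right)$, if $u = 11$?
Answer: $\frac{147759216070113797}{610694819790} \approx 2.4195 \cdot 10^{5}$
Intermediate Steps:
$I{\left(J \right)} = - \frac{1}{33}$ ($I{\left(J \right)} = \frac{1}{-44 + 11} = \frac{1}{-33} = - \frac{1}{33}$)
$\left(I{\left(-431 \right)} + 241953\right) + \left(\frac{129699}{-111754} + \frac{135471}{165595}\right) = \left(- \frac{1}{33} + 241953\right) + \left(\frac{129699}{-111754} + \frac{135471}{165595}\right) = \frac{7984448}{33} + \left(129699 \left(- \frac{1}{111754}\right) + 135471 \cdot \frac{1}{165595}\right) = \frac{7984448}{33} + \left(- \frac{129699}{111754} + \frac{135471}{165595}\right) = \frac{7984448}{33} - \frac{6338079771}{18505903630} = \frac{147759216070113797}{610694819790}$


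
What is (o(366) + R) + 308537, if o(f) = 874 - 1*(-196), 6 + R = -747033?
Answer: -437432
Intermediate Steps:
R = -747039 (R = -6 - 747033 = -747039)
o(f) = 1070 (o(f) = 874 + 196 = 1070)
(o(366) + R) + 308537 = (1070 - 747039) + 308537 = -745969 + 308537 = -437432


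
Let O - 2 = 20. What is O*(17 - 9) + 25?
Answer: 201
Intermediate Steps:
O = 22 (O = 2 + 20 = 22)
O*(17 - 9) + 25 = 22*(17 - 9) + 25 = 22*8 + 25 = 176 + 25 = 201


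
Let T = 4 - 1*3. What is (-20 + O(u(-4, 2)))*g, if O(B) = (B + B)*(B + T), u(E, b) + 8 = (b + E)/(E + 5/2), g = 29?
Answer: 14500/9 ≈ 1611.1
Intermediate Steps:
T = 1 (T = 4 - 3 = 1)
u(E, b) = -8 + (E + b)/(5/2 + E) (u(E, b) = -8 + (b + E)/(E + 5/2) = -8 + (E + b)/(E + 5*(½)) = -8 + (E + b)/(E + 5/2) = -8 + (E + b)/(5/2 + E))
O(B) = 2*B*(1 + B) (O(B) = (B + B)*(B + 1) = (2*B)*(1 + B) = 2*B*(1 + B))
(-20 + O(u(-4, 2)))*g = (-20 + 2*(2*(-20 + 2 - 7*(-4))/(5 + 2*(-4)))*(1 + 2*(-20 + 2 - 7*(-4))/(5 + 2*(-4))))*29 = (-20 + 2*(2*(-20 + 2 + 28)/(5 - 8))*(1 + 2*(-20 + 2 + 28)/(5 - 8)))*29 = (-20 + 2*(2*10/(-3))*(1 + 2*10/(-3)))*29 = (-20 + 2*(2*(-⅓)*10)*(1 + 2*(-⅓)*10))*29 = (-20 + 2*(-20/3)*(1 - 20/3))*29 = (-20 + 2*(-20/3)*(-17/3))*29 = (-20 + 680/9)*29 = (500/9)*29 = 14500/9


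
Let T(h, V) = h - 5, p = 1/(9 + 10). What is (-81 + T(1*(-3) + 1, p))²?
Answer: 7744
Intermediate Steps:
p = 1/19 ≈ 0.052632
T(h, V) = -5 + h
(-81 + T(1*(-3) + 1, p))² = (-81 + (-5 + (1*(-3) + 1)))² = (-81 + (-5 + (-3 + 1)))² = (-81 + (-5 - 2))² = (-81 - 7)² = (-88)² = 7744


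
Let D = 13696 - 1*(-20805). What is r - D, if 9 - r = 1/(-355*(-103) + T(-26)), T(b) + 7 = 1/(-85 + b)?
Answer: -139966363115/4057937 ≈ -34492.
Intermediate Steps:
T(b) = -7 + 1/(-85 + b)
D = 34501 (D = 13696 + 20805 = 34501)
r = 36521322/4057937 (r = 9 - 1/(-355*(-103) + (596 - 7*(-26))/(-85 - 26)) = 9 - 1/(36565 + (596 + 182)/(-111)) = 9 - 1/(36565 - 1/111*778) = 9 - 1/(36565 - 778/111) = 9 - 1/4057937/111 = 9 - 1*111/4057937 = 9 - 111/4057937 = 36521322/4057937 ≈ 9.0000)
r - D = 36521322/4057937 - 1*34501 = 36521322/4057937 - 34501 = -139966363115/4057937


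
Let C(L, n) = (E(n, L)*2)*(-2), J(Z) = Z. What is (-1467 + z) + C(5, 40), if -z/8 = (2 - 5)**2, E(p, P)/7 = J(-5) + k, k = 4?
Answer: -1511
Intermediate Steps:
E(p, P) = -7 (E(p, P) = 7*(-5 + 4) = 7*(-1) = -7)
z = -72 (z = -8*(2 - 5)**2 = -8*(-3)**2 = -8*9 = -72)
C(L, n) = 28 (C(L, n) = -7*2*(-2) = -14*(-2) = 28)
(-1467 + z) + C(5, 40) = (-1467 - 72) + 28 = -1539 + 28 = -1511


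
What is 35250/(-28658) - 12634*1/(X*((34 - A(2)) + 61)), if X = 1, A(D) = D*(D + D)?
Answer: -182565961/1246623 ≈ -146.45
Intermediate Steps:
A(D) = 2*D² (A(D) = D*(2*D) = 2*D²)
35250/(-28658) - 12634*1/(X*((34 - A(2)) + 61)) = 35250/(-28658) - 12634/((34 - 2*2²) + 61) = 35250*(-1/28658) - 12634/((34 - 2*4) + 61) = -17625/14329 - 12634/((34 - 1*8) + 61) = -17625/14329 - 12634/((34 - 8) + 61) = -17625/14329 - 12634/(26 + 61) = -17625/14329 - 12634/(1*87) = -17625/14329 - 12634/87 = -182565961/1246623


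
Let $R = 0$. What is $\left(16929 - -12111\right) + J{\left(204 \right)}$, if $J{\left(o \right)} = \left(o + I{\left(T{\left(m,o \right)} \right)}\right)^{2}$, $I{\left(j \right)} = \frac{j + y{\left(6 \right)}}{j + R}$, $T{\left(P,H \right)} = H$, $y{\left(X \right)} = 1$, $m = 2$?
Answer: $\frac{2957524681}{41616} \approx 71067.0$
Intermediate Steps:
$I{\left(j \right)} = \frac{1 + j}{j}$ ($I{\left(j \right)} = \frac{j + 1}{j + 0} = \frac{1 + j}{j}$)
$J{\left(o \right)} = \left(o + \frac{1 + o}{o}\right)^{2}$
$\left(16929 - -12111\right) + J{\left(204 \right)} = \left(16929 - -12111\right) + \frac{\left(1 + 204 + 204^{2}\right)^{2}}{41616} = \left(16929 + 12111\right) + \frac{\left(1 + 204 + 41616\right)^{2}}{41616} = 29040 + \frac{41821^{2}}{41616} = 29040 + \frac{1}{41616} \cdot 1748996041 = 29040 + \frac{1748996041}{41616} = \frac{2957524681}{41616}$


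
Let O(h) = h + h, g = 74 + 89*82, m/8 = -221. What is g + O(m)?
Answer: 3836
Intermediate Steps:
m = -1768 (m = 8*(-221) = -1768)
g = 7372 (g = 74 + 7298 = 7372)
O(h) = 2*h
g + O(m) = 7372 + 2*(-1768) = 7372 - 3536 = 3836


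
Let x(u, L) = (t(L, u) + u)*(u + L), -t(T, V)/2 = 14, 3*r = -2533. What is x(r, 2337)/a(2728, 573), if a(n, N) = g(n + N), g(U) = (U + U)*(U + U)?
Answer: -5859463/196138818 ≈ -0.029874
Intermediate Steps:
r = -2533/3 (r = (⅓)*(-2533) = -2533/3 ≈ -844.33)
t(T, V) = -28 (t(T, V) = -2*14 = -28)
x(u, L) = (-28 + u)*(L + u) (x(u, L) = (-28 + u)*(u + L) = (-28 + u)*(L + u))
g(U) = 4*U² (g(U) = (2*U)*(2*U) = 4*U²)
a(n, N) = 4*(N + n)² (a(n, N) = 4*(n + N)² = 4*(N + n)²)
x(r, 2337)/a(2728, 573) = ((-2533/3)² - 28*2337 - 28*(-2533/3) + 2337*(-2533/3))/((4*(573 + 2728)²)) = (6416089/9 - 65436 + 70924/3 - 1973207)/((4*3301²)) = -11718926/(9*(4*10896601)) = -11718926/9/43586404 = -11718926/9*1/43586404 = -5859463/196138818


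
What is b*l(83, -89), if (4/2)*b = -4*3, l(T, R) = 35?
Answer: -210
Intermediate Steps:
b = -6 (b = (-4*3)/2 = (½)*(-12) = -6)
b*l(83, -89) = -6*35 = -210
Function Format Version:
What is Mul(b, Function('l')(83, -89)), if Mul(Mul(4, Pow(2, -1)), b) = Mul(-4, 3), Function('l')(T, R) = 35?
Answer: -210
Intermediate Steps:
b = -6 (b = Mul(Rational(1, 2), Mul(-4, 3)) = Mul(Rational(1, 2), -12) = -6)
Mul(b, Function('l')(83, -89)) = Mul(-6, 35) = -210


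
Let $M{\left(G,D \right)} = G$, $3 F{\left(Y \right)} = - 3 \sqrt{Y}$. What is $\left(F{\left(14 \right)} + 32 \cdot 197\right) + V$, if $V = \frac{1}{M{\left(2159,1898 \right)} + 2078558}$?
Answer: $\frac{13116839969}{2080717} - \sqrt{14} \approx 6300.3$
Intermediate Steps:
$F{\left(Y \right)} = - \sqrt{Y}$ ($F{\left(Y \right)} = \frac{\left(-3\right) \sqrt{Y}}{3} = - \sqrt{Y}$)
$V = \frac{1}{2080717}$ ($V = \frac{1}{2159 + 2078558} = \frac{1}{2080717} \approx 4.806 \cdot 10^{-7}$)
$\left(F{\left(14 \right)} + 32 \cdot 197\right) + V = \left(- \sqrt{14} + 32 \cdot 197\right) + \frac{1}{2080717} = \left(- \sqrt{14} + 6304\right) + \frac{1}{2080717} = \left(6304 - \sqrt{14}\right) + \frac{1}{2080717} = \frac{13116839969}{2080717} - \sqrt{14}$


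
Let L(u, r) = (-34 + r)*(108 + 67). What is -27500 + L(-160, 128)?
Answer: -11050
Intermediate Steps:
L(u, r) = -5950 + 175*r (L(u, r) = (-34 + r)*175 = -5950 + 175*r)
-27500 + L(-160, 128) = -27500 + (-5950 + 175*128) = -27500 + (-5950 + 22400) = -27500 + 16450 = -11050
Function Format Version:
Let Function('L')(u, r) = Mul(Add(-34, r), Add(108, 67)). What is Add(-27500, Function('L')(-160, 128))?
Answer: -11050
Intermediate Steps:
Function('L')(u, r) = Add(-5950, Mul(175, r)) (Function('L')(u, r) = Mul(Add(-34, r), 175) = Add(-5950, Mul(175, r)))
Add(-27500, Function('L')(-160, 128)) = Add(-27500, Add(-5950, Mul(175, 128))) = Add(-27500, Add(-5950, 22400)) = Add(-27500, 16450) = -11050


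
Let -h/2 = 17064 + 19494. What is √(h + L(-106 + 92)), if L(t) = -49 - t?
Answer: I*√73151 ≈ 270.46*I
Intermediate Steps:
h = -73116 (h = -2*(17064 + 19494) = -2*36558 = -73116)
√(h + L(-106 + 92)) = √(-73116 + (-49 - (-106 + 92))) = √(-73116 + (-49 - 1*(-14))) = √(-73116 + (-49 + 14)) = √(-73116 - 35) = √(-73151) = I*√73151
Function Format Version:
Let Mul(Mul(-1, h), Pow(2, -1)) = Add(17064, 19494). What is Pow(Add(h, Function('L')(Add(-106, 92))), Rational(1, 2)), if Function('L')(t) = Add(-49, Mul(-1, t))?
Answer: Mul(I, Pow(73151, Rational(1, 2))) ≈ Mul(270.46, I)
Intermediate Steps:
h = -73116 (h = Mul(-2, Add(17064, 19494)) = Mul(-2, 36558) = -73116)
Pow(Add(h, Function('L')(Add(-106, 92))), Rational(1, 2)) = Pow(Add(-73116, Add(-49, Mul(-1, Add(-106, 92)))), Rational(1, 2)) = Pow(Add(-73116, Add(-49, Mul(-1, -14))), Rational(1, 2)) = Pow(Add(-73116, Add(-49, 14)), Rational(1, 2)) = Pow(Add(-73116, -35), Rational(1, 2)) = Pow(-73151, Rational(1, 2)) = Mul(I, Pow(73151, Rational(1, 2)))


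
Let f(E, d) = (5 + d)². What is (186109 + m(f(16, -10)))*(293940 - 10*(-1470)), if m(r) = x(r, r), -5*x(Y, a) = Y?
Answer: 57439138560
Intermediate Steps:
x(Y, a) = -Y/5
m(r) = -r/5
(186109 + m(f(16, -10)))*(293940 - 10*(-1470)) = (186109 - (5 - 10)²/5)*(293940 - 10*(-1470)) = (186109 - ⅕*(-5)²)*(293940 + 14700) = (186109 - ⅕*25)*308640 = (186109 - 5)*308640 = 186104*308640 = 57439138560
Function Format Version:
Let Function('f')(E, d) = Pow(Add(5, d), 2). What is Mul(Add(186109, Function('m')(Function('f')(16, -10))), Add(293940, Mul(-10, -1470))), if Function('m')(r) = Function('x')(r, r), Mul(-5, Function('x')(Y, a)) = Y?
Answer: 57439138560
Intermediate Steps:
Function('x')(Y, a) = Mul(Rational(-1, 5), Y)
Function('m')(r) = Mul(Rational(-1, 5), r)
Mul(Add(186109, Function('m')(Function('f')(16, -10))), Add(293940, Mul(-10, -1470))) = Mul(Add(186109, Mul(Rational(-1, 5), Pow(Add(5, -10), 2))), Add(293940, Mul(-10, -1470))) = Mul(Add(186109, Mul(Rational(-1, 5), Pow(-5, 2))), Add(293940, 14700)) = Mul(Add(186109, Mul(Rational(-1, 5), 25)), 308640) = Mul(Add(186109, -5), 308640) = Mul(186104, 308640) = 57439138560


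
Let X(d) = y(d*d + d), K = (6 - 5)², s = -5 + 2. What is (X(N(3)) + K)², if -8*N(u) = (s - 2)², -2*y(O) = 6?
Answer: 4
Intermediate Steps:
s = -3
y(O) = -3 (y(O) = -½*6 = -3)
N(u) = -25/8 (N(u) = -(-3 - 2)²/8 = -⅛*(-5)² = -⅛*25 = -25/8)
K = 1 (K = 1² = 1)
X(d) = -3
(X(N(3)) + K)² = (-3 + 1)² = (-2)² = 4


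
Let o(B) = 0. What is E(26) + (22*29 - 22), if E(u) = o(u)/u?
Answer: 616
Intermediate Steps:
E(u) = 0 (E(u) = 0/u = 0)
E(26) + (22*29 - 22) = 0 + (22*29 - 22) = 0 + (638 - 22) = 0 + 616 = 616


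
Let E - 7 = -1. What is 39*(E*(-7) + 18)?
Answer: -936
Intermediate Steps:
E = 6 (E = 7 - 1 = 6)
39*(E*(-7) + 18) = 39*(6*(-7) + 18) = 39*(-42 + 18) = 39*(-24) = -936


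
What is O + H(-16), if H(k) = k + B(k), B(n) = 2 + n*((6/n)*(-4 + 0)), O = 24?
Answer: -14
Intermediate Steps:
B(n) = -22 (B(n) = 2 + n*((6/n)*(-4)) = 2 + n*(-24/n) = 2 - 24 = -22)
H(k) = -22 + k (H(k) = k - 22 = -22 + k)
O + H(-16) = 24 + (-22 - 16) = 24 - 38 = -14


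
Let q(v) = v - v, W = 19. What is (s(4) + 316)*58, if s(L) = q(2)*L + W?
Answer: 19430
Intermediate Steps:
q(v) = 0
s(L) = 19 (s(L) = 0*L + 19 = 0 + 19 = 19)
(s(4) + 316)*58 = (19 + 316)*58 = 335*58 = 19430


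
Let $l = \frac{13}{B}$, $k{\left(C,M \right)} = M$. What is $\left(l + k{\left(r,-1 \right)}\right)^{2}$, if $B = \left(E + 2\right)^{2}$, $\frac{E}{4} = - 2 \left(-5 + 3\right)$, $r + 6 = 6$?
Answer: $\frac{96721}{104976} \approx 0.92136$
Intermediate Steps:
$r = 0$ ($r = -6 + 6 = 0$)
$E = 16$ ($E = 4 \left(- 2 \left(-5 + 3\right)\right) = 4 \left(\left(-2\right) \left(-2\right)\right) = 4 \cdot 4 = 16$)
$B = 324$ ($B = \left(16 + 2\right)^{2} = 18^{2} = 324$)
$l = \frac{13}{324} \approx 0.040123$
$\left(l + k{\left(r,-1 \right)}\right)^{2} = \left(\frac{13}{324} - 1\right)^{2} = \left(- \frac{311}{324}\right)^{2} = \frac{96721}{104976}$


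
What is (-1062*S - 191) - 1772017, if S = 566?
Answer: -2373300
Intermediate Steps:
(-1062*S - 191) - 1772017 = (-1062*566 - 191) - 1772017 = (-601092 - 191) - 1772017 = -601283 - 1772017 = -2373300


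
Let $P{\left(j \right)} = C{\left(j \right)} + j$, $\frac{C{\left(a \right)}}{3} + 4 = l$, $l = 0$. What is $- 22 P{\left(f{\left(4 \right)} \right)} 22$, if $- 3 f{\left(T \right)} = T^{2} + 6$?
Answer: $\frac{28072}{3} \approx 9357.3$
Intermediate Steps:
$C{\left(a \right)} = -12$ ($C{\left(a \right)} = -12 + 3 \cdot 0 = -12 + 0 = -12$)
$f{\left(T \right)} = -2 - \frac{T^{2}}{3}$ ($f{\left(T \right)} = - \frac{T^{2} + 6}{3} = - \frac{6 + T^{2}}{3} = -2 - \frac{T^{2}}{3}$)
$P{\left(j \right)} = -12 + j$
$- 22 P{\left(f{\left(4 \right)} \right)} 22 = - 22 \left(-12 - \left(2 + \frac{4^{2}}{3}\right)\right) 22 = - 22 \left(-12 - \frac{22}{3}\right) 22 = \left(-22\right) \left(- \frac{58}{3}\right) 22 = \frac{1276}{3} \cdot 22 = \frac{28072}{3}$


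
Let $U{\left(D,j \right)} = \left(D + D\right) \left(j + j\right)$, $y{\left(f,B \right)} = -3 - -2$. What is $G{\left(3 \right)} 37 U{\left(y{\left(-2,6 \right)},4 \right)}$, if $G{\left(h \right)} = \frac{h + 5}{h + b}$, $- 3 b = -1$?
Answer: $- \frac{7104}{5} \approx -1420.8$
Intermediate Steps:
$b = \frac{1}{3}$ ($b = \left(- \frac{1}{3}\right) \left(-1\right) = \frac{1}{3} \approx 0.33333$)
$y{\left(f,B \right)} = -1$ ($y{\left(f,B \right)} = -3 + 2 = -1$)
$U{\left(D,j \right)} = 4 D j$ ($U{\left(D,j \right)} = 2 D 2 j = 4 D j$)
$G{\left(h \right)} = \frac{5 + h}{\frac{1}{3} + h}$ ($G{\left(h \right)} = \frac{h + 5}{h + \frac{1}{3}} = \frac{5 + h}{\frac{1}{3} + h}$)
$G{\left(3 \right)} 37 U{\left(y{\left(-2,6 \right)},4 \right)} = \frac{3 \left(5 + 3\right)}{1 + 3 \cdot 3} \cdot 37 \cdot 4 \left(-1\right) 4 = 3 \frac{1}{1 + 9} \cdot 8 \cdot 37 \left(-16\right) = 3 \cdot \frac{1}{10} \cdot 8 \cdot 37 \left(-16\right) = \frac{12}{5} \cdot 37 \left(-16\right) = \frac{444}{5} \left(-16\right) = - \frac{7104}{5}$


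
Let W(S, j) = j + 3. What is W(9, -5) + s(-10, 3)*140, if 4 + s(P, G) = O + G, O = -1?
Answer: -282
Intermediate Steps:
W(S, j) = 3 + j
s(P, G) = -5 + G (s(P, G) = -4 + (-1 + G) = -5 + G)
W(9, -5) + s(-10, 3)*140 = (3 - 5) + (-5 + 3)*140 = -2 - 2*140 = -2 - 280 = -282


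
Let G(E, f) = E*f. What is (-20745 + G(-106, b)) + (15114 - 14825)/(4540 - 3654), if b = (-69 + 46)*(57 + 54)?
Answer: 221387767/886 ≈ 2.4987e+5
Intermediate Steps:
b = -2553 (b = -23*111 = -2553)
(-20745 + G(-106, b)) + (15114 - 14825)/(4540 - 3654) = (-20745 - 106*(-2553)) + (15114 - 14825)/(4540 - 3654) = (-20745 + 270618) + 289/886 = 249873 + 289*(1/886) = 249873 + 289/886 = 221387767/886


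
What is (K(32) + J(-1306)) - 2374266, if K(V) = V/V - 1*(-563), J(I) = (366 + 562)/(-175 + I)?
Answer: -3515453590/1481 ≈ -2.3737e+6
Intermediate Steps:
J(I) = 928/(-175 + I)
K(V) = 564 (K(V) = 1 + 563 = 564)
(K(32) + J(-1306)) - 2374266 = (564 + 928/(-175 - 1306)) - 2374266 = (564 + 928/(-1481)) - 2374266 = (564 + 928*(-1/1481)) - 2374266 = (564 - 928/1481) - 2374266 = 834356/1481 - 2374266 = -3515453590/1481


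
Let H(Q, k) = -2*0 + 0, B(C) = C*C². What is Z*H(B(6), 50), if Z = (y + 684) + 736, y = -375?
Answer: 0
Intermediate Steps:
B(C) = C³
H(Q, k) = 0 (H(Q, k) = 0 + 0 = 0)
Z = 1045 (Z = (-375 + 684) + 736 = 309 + 736 = 1045)
Z*H(B(6), 50) = 1045*0 = 0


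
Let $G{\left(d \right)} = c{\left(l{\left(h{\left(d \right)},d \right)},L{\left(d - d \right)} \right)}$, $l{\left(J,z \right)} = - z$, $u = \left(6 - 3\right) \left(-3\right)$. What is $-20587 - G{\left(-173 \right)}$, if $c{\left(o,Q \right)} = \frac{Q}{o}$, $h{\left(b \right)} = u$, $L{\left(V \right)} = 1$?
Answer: $- \frac{3561552}{173} \approx -20587.0$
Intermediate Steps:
$u = -9$ ($u = 3 \left(-3\right) = -9$)
$h{\left(b \right)} = -9$
$G{\left(d \right)} = - \frac{1}{d}$ ($G{\left(d \right)} = 1 \frac{1}{\left(-1\right) d} = 1 \left(- \frac{1}{d}\right) = - \frac{1}{d}$)
$-20587 - G{\left(-173 \right)} = -20587 - - \frac{1}{-173} = -20587 - \left(-1\right) \left(- \frac{1}{173}\right) = -20587 - \frac{1}{173} = - \frac{3561552}{173}$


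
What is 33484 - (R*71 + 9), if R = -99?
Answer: 40504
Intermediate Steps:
33484 - (R*71 + 9) = 33484 - (-99*71 + 9) = 33484 - (-7029 + 9) = 33484 - 1*(-7020) = 33484 + 7020 = 40504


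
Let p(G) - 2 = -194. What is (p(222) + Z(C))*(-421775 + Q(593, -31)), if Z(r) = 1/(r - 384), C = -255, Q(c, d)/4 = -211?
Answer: 17283567497/213 ≈ 8.1144e+7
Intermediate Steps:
Q(c, d) = -844 (Q(c, d) = 4*(-211) = -844)
p(G) = -192 (p(G) = 2 - 194 = -192)
Z(r) = 1/(-384 + r)
(p(222) + Z(C))*(-421775 + Q(593, -31)) = (-192 + 1/(-384 - 255))*(-421775 - 844) = (-192 + 1/(-639))*(-422619) = (-192 - 1/639)*(-422619) = -122689/639*(-422619) = 17283567497/213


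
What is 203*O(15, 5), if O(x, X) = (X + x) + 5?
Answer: 5075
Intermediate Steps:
O(x, X) = 5 + X + x
203*O(15, 5) = 203*(5 + 5 + 15) = 203*25 = 5075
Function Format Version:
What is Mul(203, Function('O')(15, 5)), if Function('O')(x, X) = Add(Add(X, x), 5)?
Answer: 5075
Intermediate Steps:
Function('O')(x, X) = Add(5, X, x)
Mul(203, Function('O')(15, 5)) = Mul(203, Add(5, 5, 15)) = Mul(203, 25) = 5075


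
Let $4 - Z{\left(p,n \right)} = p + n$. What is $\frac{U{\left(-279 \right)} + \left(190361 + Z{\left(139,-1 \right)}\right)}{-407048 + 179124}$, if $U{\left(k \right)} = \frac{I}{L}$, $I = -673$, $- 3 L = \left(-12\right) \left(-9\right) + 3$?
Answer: $- \frac{1759768}{2108297} \approx -0.83469$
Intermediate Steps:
$Z{\left(p,n \right)} = 4 - n - p$ ($Z{\left(p,n \right)} = 4 - \left(p + n\right) = 4 - \left(n + p\right) = 4 - n - p$)
$L = -37$ ($L = - \frac{\left(-12\right) \left(-9\right) + 3}{3} = - \frac{108 + 3}{3} = \left(- \frac{1}{3}\right) 111 = -37$)
$U{\left(k \right)} = \frac{673}{37}$ ($U{\left(k \right)} = - \frac{673}{-37} = \left(-673\right) \left(- \frac{1}{37}\right) = \frac{673}{37}$)
$\frac{U{\left(-279 \right)} + \left(190361 + Z{\left(139,-1 \right)}\right)}{-407048 + 179124} = \frac{\frac{673}{37} + \left(190361 - 134\right)}{-407048 + 179124} = \frac{\frac{673}{37} + \left(190361 + \left(4 + 1 - 139\right)\right)}{-227924} = \left(\frac{673}{37} + \left(190361 - 134\right)\right) \left(- \frac{1}{227924}\right) = \left(\frac{673}{37} + 190227\right) \left(- \frac{1}{227924}\right) = \frac{7039072}{37} \left(- \frac{1}{227924}\right) = - \frac{1759768}{2108297}$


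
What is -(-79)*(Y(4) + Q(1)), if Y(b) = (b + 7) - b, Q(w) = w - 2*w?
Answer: 474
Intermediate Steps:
Q(w) = -w
Y(b) = 7 (Y(b) = (7 + b) - b = 7)
-(-79)*(Y(4) + Q(1)) = -(-79)*(7 - 1*1) = -(-79)*(7 - 1) = -(-79)*6 = -1*(-474) = 474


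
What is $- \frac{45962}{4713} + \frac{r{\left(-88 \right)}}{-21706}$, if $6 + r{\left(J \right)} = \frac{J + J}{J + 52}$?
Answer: $- \frac{1496468903}{153450567} \approx -9.7521$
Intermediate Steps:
$r{\left(J \right)} = -6 + \frac{2 J}{52 + J}$ ($r{\left(J \right)} = -6 + \frac{J + J}{J + 52} = -6 + \frac{2 J}{52 + J}$)
$- \frac{45962}{4713} + \frac{r{\left(-88 \right)}}{-21706} = - \frac{45962}{4713} + \frac{4 \frac{1}{52 - 88} \left(-78 - -88\right)}{-21706} = \left(-45962\right) \frac{1}{4713} + \frac{4 \left(-78 + 88\right)}{-36} \left(- \frac{1}{21706}\right) = - \frac{45962}{4713} + 4 \left(- \frac{1}{36}\right) 10 \left(- \frac{1}{21706}\right) = - \frac{45962}{4713} - - \frac{5}{97677} = - \frac{45962}{4713} + \frac{5}{97677} = - \frac{1496468903}{153450567}$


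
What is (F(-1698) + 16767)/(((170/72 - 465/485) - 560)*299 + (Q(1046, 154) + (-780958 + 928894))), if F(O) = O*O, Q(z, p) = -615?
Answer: -10126698732/68791345 ≈ -147.21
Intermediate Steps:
F(O) = O²
(F(-1698) + 16767)/(((170/72 - 465/485) - 560)*299 + (Q(1046, 154) + (-780958 + 928894))) = ((-1698)² + 16767)/(((170/72 - 465/485) - 560)*299 + (-615 + (-780958 + 928894))) = (2883204 + 16767)/(((170*(1/72) - 465*1/485) - 560)*299 + (-615 + 147936)) = 2899971/(((85/36 - 93/97) - 560)*299 + 147321) = 2899971/((4897/3492 - 560)*299 + 147321) = 2899971/(-1950623/3492*299 + 147321) = 2899971/(-583236277/3492 + 147321) = 2899971/(-68791345/3492) = 2899971*(-3492/68791345) = -10126698732/68791345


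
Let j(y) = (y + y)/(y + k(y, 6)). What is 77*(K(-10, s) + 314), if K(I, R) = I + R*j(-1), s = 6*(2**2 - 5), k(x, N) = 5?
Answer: 23639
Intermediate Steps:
j(y) = 2*y/(5 + y) (j(y) = (y + y)/(y + 5) = (2*y)/(5 + y) = 2*y/(5 + y))
s = -6 (s = 6*(4 - 5) = 6*(-1) = -6)
K(I, R) = I - R/2 (K(I, R) = I + R*(2*(-1)/(5 - 1)) = I + R*(2*(-1)/4) = I + R*(2*(-1)*(1/4)) = I + R*(-1/2) = I - R/2)
77*(K(-10, s) + 314) = 77*((-10 - 1/2*(-6)) + 314) = 77*((-10 + 3) + 314) = 77*(-7 + 314) = 77*307 = 23639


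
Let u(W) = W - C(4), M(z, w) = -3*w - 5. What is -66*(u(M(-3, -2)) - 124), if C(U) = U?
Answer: 8382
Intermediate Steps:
M(z, w) = -5 - 3*w
u(W) = -4 + W (u(W) = W - 1*4 = W - 4 = -4 + W)
-66*(u(M(-3, -2)) - 124) = -66*((-4 + (-5 - 3*(-2))) - 124) = -66*((-4 + (-5 + 6)) - 124) = -66*((-4 + 1) - 124) = -66*(-3 - 124) = -66*(-127) = 8382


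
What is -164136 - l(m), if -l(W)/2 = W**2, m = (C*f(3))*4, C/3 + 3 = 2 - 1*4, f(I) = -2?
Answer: -135336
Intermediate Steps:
C = -15 (C = -9 + 3*(2 - 1*4) = -9 + 3*(2 - 4) = -9 + 3*(-2) = -9 - 6 = -15)
m = 120 (m = -15*(-2)*4 = 30*4 = 120)
l(W) = -2*W**2
-164136 - l(m) = -164136 - (-2)*120**2 = -164136 - (-2)*14400 = -164136 - 1*(-28800) = -164136 + 28800 = -135336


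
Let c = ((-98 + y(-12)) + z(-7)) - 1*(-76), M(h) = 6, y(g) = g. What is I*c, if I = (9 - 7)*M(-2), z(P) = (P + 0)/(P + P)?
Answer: -402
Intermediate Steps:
z(P) = 1/2 (z(P) = P/((2*P)) = P*(1/(2*P)) = 1/2)
I = 12 (I = (9 - 7)*6 = 2*6 = 12)
c = -67/2 (c = ((-98 - 12) + 1/2) - 1*(-76) = (-110 + 1/2) + 76 = -219/2 + 76 = -67/2 ≈ -33.500)
I*c = 12*(-67/2) = -402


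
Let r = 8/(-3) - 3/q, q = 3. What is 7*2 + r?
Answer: 31/3 ≈ 10.333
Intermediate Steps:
r = -11/3 (r = 8/(-3) - 3/3 = 8*(-⅓) - 3*⅓ = -8/3 - 1 = -11/3 ≈ -3.6667)
7*2 + r = 7*2 - 11/3 = 14 - 11/3 = 31/3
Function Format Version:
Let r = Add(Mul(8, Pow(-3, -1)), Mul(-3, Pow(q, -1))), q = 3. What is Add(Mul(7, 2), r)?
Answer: Rational(31, 3) ≈ 10.333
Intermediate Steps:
r = Rational(-11, 3) (r = Add(Mul(8, Pow(-3, -1)), Mul(-3, Pow(3, -1))) = Add(Mul(8, Rational(-1, 3)), Mul(-3, Rational(1, 3))) = Add(Rational(-8, 3), -1) = Rational(-11, 3) ≈ -3.6667)
Add(Mul(7, 2), r) = Add(Mul(7, 2), Rational(-11, 3)) = Add(14, Rational(-11, 3)) = Rational(31, 3)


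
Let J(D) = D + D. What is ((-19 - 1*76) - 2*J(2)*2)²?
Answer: 12321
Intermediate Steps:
J(D) = 2*D
((-19 - 1*76) - 2*J(2)*2)² = ((-19 - 1*76) - 4*2*2)² = ((-19 - 76) - 2*4*2)² = (-95 - 8*2)² = (-95 - 16)² = (-111)² = 12321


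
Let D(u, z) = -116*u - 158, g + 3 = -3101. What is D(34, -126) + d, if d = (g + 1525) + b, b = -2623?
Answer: -8304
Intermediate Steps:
g = -3104 (g = -3 - 3101 = -3104)
D(u, z) = -158 - 116*u
d = -4202 (d = (-3104 + 1525) - 2623 = -1579 - 2623 = -4202)
D(34, -126) + d = (-158 - 116*34) - 4202 = (-158 - 3944) - 4202 = -4102 - 4202 = -8304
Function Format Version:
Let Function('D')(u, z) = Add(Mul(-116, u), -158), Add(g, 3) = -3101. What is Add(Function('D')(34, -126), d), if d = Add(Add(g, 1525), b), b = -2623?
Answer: -8304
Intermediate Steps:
g = -3104 (g = Add(-3, -3101) = -3104)
Function('D')(u, z) = Add(-158, Mul(-116, u))
d = -4202 (d = Add(Add(-3104, 1525), -2623) = Add(-1579, -2623) = -4202)
Add(Function('D')(34, -126), d) = Add(Add(-158, Mul(-116, 34)), -4202) = Add(Add(-158, -3944), -4202) = Add(-4102, -4202) = -8304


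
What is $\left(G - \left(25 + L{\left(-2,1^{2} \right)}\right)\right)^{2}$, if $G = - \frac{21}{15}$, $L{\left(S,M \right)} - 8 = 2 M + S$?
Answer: $\frac{29584}{25} \approx 1183.4$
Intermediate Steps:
$L{\left(S,M \right)} = 8 + S + 2 M$ ($L{\left(S,M \right)} = 8 + \left(2 M + S\right) = 8 + \left(S + 2 M\right) = 8 + S + 2 M$)
$G = - \frac{7}{5}$ ($G = \left(-21\right) \frac{1}{15} = - \frac{7}{5} \approx -1.4$)
$\left(G - \left(25 + L{\left(-2,1^{2} \right)}\right)\right)^{2} = \left(- \frac{7}{5} - \left(31 + 2\right)\right)^{2} = \left(- \frac{7}{5} - 33\right)^{2} = \left(- \frac{172}{5}\right)^{2} = \frac{29584}{25}$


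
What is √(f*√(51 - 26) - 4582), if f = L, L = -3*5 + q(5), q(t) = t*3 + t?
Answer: 7*I*√93 ≈ 67.506*I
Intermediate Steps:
q(t) = 4*t (q(t) = 3*t + t = 4*t)
L = 5 (L = -3*5 + 4*5 = -15 + 20 = 5)
f = 5
√(f*√(51 - 26) - 4582) = √(5*√(51 - 26) - 4582) = √(5*√25 - 4582) = √(5*5 - 4582) = √(25 - 4582) = √(-4557) = 7*I*√93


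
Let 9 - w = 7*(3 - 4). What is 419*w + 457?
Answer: 7161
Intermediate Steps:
w = 16 (w = 9 - 7*(3 - 4) = 9 - 7*(-1) = 9 - 1*(-7) = 9 + 7 = 16)
419*w + 457 = 419*16 + 457 = 6704 + 457 = 7161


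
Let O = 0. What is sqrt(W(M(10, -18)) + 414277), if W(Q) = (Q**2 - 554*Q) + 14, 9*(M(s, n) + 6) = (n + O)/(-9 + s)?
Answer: sqrt(418787) ≈ 647.14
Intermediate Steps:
M(s, n) = -6 + n/(9*(-9 + s)) (M(s, n) = -6 + ((n + 0)/(-9 + s))/9 = -6 + (n/(-9 + s))/9 = -6 + n/(9*(-9 + s)))
W(Q) = 14 + Q**2 - 554*Q
sqrt(W(M(10, -18)) + 414277) = sqrt((14 + ((486 - 18 - 54*10)/(9*(-9 + 10)))**2 - 554*(486 - 18 - 54*10)/(9*(-9 + 10))) + 414277) = sqrt((14 + ((1/9)*(486 - 18 - 540)/1)**2 - 554*(486 - 18 - 540)/(9*1)) + 414277) = sqrt((14 + ((1/9)*1*(-72))**2 - 554*(-72)/9) + 414277) = sqrt((14 + (-8)**2 - 554*(-8)) + 414277) = sqrt((14 + 64 + 4432) + 414277) = sqrt(4510 + 414277) = sqrt(418787)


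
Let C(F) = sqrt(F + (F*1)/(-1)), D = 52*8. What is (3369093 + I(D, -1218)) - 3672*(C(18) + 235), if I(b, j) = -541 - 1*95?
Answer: 2505537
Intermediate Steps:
D = 416
I(b, j) = -636 (I(b, j) = -541 - 95 = -636)
C(F) = 0 (C(F) = sqrt(F + F*(-1)) = sqrt(F - F) = sqrt(0) = 0)
(3369093 + I(D, -1218)) - 3672*(C(18) + 235) = (3369093 - 636) - 3672*(0 + 235) = 3368457 - 3672*235 = 3368457 - 862920 = 2505537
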